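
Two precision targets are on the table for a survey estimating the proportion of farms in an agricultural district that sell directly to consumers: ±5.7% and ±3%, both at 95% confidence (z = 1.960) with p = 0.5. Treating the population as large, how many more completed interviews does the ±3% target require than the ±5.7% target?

772

At ±5.7%: n = 1.960² × 0.2500 / 0.057² ≈ 295.60 → 296.
At ±3%: n = 1.960² × 0.2500 / 0.030² ≈ 1067.11 → 1068.
Additional respondents: 1068 − 296 = 772.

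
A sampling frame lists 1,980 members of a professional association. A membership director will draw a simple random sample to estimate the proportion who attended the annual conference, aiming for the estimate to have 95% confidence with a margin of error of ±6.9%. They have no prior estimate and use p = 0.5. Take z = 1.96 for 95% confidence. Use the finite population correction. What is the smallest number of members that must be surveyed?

Unadjusted: n₀ = 1.96² × 0.50 × 0.50 / 0.069² ≈ 201.72, so n₀ = 202.
Finite population correction with N = 1,980: n = n₀ / (1 + (n₀−1)/N) = 202 / (1 + 201/1980) = 202 / 1.1015 ≈ 183.38.
Rounding up, n = 184.

184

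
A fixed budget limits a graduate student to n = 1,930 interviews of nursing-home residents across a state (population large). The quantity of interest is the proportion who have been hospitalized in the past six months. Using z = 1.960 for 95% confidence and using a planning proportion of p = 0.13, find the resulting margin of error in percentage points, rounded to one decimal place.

1.5

SE(p̂) = √[p(1−p)/n] = √[0.1131/1930] = 0.00766.
E = z × SE = 1.960 × 0.00766 = 0.01500, or 1.5 percentage points.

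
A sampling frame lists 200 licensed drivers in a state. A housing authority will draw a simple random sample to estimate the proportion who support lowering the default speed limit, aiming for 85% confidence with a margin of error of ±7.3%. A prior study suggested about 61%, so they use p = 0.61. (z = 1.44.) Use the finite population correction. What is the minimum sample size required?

64

Unadjusted: n₀ = 1.44² × 0.61 × 0.39 / 0.073² ≈ 92.57, so n₀ = 93.
Finite population correction with N = 200: n = n₀ / (1 + (n₀−1)/N) = 93 / (1 + 92/200) = 93 / 1.4600 ≈ 63.70.
Rounding up, n = 64.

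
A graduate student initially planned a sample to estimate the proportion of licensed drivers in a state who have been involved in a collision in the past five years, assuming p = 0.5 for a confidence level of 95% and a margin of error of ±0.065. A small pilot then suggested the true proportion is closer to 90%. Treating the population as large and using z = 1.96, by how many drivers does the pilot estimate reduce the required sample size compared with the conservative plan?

146

Conservative (p = 0.5): n = 1.96² × 0.25 / 0.065² ≈ 227.31 → 228.
Using p = 0.90: p(1−p) = 0.0900, so n = 1.96² × 0.0900 / 0.065² ≈ 81.83 → 82.
Reduction: 228 − 82 = 146.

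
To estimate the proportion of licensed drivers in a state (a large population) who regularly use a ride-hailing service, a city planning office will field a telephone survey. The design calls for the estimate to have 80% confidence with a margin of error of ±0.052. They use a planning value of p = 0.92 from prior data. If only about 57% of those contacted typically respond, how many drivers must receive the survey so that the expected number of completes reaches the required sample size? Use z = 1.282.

79

Completed interviews needed: n₀ = 1.282² × 0.0736 / 0.052² ≈ 44.73 → 45.
At a 57% response rate, contacts needed = 45 / 0.57 ≈ 78.95 → 79.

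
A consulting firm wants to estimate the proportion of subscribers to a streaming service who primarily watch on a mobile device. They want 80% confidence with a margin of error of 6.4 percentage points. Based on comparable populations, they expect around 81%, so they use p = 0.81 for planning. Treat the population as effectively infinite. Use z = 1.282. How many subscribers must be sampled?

With p = 0.81, p(1−p) = 0.1539.
n = z²·p(1−p)/E² = 1.282² × 0.1539 / 0.064² = 1.6435 × 0.1539 / 0.004096 ≈ 61.75.
Rounding up gives n = 62.

62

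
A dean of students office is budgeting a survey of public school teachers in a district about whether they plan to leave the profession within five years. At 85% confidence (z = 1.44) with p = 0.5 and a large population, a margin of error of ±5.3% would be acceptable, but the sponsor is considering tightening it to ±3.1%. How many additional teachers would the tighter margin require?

355

At ±5.3%: n = 1.44² × 0.2500 / 0.053² ≈ 184.55 → 185.
At ±3.1%: n = 1.44² × 0.2500 / 0.031² ≈ 539.44 → 540.
Additional respondents: 540 − 185 = 355.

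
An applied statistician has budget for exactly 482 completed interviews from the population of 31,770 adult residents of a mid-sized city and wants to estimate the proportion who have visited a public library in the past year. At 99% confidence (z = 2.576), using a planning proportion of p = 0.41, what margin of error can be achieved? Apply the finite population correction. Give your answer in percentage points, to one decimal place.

5.7

Finite-population factor: (N−n)/(N−1) = (31770−482)/(31770−1) = 0.9849.
SE(p̂) = √[p(1−p)/n · (N−n)/(N−1)] = √[0.2419/482 × 0.9849] = 0.02223.
E = z × SE = 2.576 × 0.02223 = 0.05727 ≈ 5.7 percentage points.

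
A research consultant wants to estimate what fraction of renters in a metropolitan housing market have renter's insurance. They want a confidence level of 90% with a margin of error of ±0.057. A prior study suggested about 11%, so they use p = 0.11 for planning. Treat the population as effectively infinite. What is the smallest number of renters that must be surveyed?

82

For 90% confidence, z = 1.64.
With p = 0.11, p(1−p) = 0.0979.
n = z²·p(1−p)/E² = 1.64² × 0.0979 / 0.057² = 2.6896 × 0.0979 / 0.003249 ≈ 81.04.
Rounding up gives n = 82.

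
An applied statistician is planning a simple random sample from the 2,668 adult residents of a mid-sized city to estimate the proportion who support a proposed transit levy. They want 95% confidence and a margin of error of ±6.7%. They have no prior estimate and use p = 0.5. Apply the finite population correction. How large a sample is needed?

For 95% confidence, z = 1.960.
Unadjusted: n₀ = 1.960² × 0.50 × 0.50 / 0.067² ≈ 213.95, so n₀ = 214.
Finite population correction with N = 2,668: n = n₀ / (1 + (n₀−1)/N) = 214 / (1 + 213/2668) = 214 / 1.0798 ≈ 198.18.
Rounding up, n = 199.

199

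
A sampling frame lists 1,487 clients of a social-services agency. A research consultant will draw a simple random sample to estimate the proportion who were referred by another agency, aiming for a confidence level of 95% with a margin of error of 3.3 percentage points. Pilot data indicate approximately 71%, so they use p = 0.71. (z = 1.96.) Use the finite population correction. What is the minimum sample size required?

Unadjusted: n₀ = 1.96² × 0.71 × 0.29 / 0.033² ≈ 726.34, so n₀ = 727.
Finite population correction with N = 1,487: n = n₀ / (1 + (n₀−1)/N) = 727 / (1 + 726/1487) = 727 / 1.4882 ≈ 488.50.
Rounding up, n = 489.

489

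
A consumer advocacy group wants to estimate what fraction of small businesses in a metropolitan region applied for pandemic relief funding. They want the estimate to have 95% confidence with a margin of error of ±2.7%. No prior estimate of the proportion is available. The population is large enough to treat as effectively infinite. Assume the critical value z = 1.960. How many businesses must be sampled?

With no prior estimate, use p = 0.5, giving p(1−p) = 0.25.
n = z²·p(1−p)/E² = 1.960² × 0.2500 / 0.027² = 3.8416 × 0.2500 / 0.000729 ≈ 1317.42.
Rounding up gives n = 1318.

1318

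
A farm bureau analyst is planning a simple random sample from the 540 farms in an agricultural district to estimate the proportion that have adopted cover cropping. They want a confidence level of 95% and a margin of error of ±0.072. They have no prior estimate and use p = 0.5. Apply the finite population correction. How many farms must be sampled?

For 95% confidence, z = 1.960.
Unadjusted: n₀ = 1.960² × 0.50 × 0.50 / 0.072² ≈ 185.26, so n₀ = 186.
Finite population correction with N = 540: n = n₀ / (1 + (n₀−1)/N) = 186 / (1 + 185/540) = 186 / 1.3426 ≈ 138.54.
Rounding up, n = 139.

139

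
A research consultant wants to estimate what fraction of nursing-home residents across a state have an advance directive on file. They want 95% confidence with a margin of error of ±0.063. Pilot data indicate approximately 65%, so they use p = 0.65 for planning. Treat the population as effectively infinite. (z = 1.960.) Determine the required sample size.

221

With p = 0.65, p(1−p) = 0.2275.
n = z²·p(1−p)/E² = 1.960² × 0.2275 / 0.063² = 3.8416 × 0.2275 / 0.003969 ≈ 220.20.
Rounding up gives n = 221.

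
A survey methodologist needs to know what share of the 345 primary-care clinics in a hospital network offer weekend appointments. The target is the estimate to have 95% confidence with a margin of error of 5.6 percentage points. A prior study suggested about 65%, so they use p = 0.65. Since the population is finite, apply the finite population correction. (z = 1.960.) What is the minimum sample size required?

155

Unadjusted: n₀ = 1.960² × 0.65 × 0.35 / 0.056² ≈ 278.69, so n₀ = 279.
Finite population correction with N = 345: n = n₀ / (1 + (n₀−1)/N) = 279 / (1 + 278/345) = 279 / 1.8058 ≈ 154.50.
Rounding up, n = 155.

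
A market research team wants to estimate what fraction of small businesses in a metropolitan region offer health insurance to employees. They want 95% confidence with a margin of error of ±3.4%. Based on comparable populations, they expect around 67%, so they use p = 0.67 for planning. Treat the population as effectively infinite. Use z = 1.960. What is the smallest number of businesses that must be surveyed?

735

With p = 0.67, p(1−p) = 0.2211.
n = z²·p(1−p)/E² = 1.960² × 0.2211 / 0.034² = 3.8416 × 0.2211 / 0.001156 ≈ 734.76.
Rounding up gives n = 735.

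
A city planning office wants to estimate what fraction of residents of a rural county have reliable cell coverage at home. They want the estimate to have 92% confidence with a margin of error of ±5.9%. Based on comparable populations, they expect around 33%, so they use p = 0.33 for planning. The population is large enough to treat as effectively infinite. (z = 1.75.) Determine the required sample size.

195

With p = 0.33, p(1−p) = 0.2211.
n = z²·p(1−p)/E² = 1.75² × 0.2211 / 0.059² = 3.0625 × 0.2211 / 0.003481 ≈ 194.52.
Rounding up gives n = 195.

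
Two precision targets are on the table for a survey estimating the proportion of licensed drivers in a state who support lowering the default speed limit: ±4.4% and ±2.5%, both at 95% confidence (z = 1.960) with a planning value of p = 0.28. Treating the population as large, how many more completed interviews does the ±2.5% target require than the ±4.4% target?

At ±4.4%: n = 1.960² × 0.2016 / 0.044² ≈ 400.03 → 401.
At ±2.5%: n = 1.960² × 0.2016 / 0.025² ≈ 1239.15 → 1240.
Additional respondents: 1240 − 401 = 839.

839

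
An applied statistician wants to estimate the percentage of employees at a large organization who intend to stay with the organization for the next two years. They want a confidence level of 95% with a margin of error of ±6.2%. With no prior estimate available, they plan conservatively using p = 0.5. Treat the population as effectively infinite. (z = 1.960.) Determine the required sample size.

With p = 0.5, p(1−p) = 0.25.
n = z²·p(1−p)/E² = 1.960² × 0.2500 / 0.062² = 3.8416 × 0.2500 / 0.003844 ≈ 249.84.
Rounding up gives n = 250.

250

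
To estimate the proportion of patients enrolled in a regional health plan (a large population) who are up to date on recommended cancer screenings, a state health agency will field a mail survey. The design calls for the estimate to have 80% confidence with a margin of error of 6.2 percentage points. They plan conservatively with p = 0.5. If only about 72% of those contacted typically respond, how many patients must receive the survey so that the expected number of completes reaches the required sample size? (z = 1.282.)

Completed interviews needed: n₀ = 1.282² × 0.2500 / 0.062² ≈ 106.89 → 107.
At a 72% response rate, contacts needed = 107 / 0.72 ≈ 148.61 → 149.

149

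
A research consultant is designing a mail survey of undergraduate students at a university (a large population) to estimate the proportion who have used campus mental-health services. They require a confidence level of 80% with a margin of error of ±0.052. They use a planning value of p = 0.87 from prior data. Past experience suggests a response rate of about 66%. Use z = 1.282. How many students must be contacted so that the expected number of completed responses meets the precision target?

Completed interviews needed: n₀ = 1.282² × 0.1131 / 0.052² ≈ 68.74 → 69.
At a 66% response rate, contacts needed = 69 / 0.66 ≈ 104.55 → 105.

105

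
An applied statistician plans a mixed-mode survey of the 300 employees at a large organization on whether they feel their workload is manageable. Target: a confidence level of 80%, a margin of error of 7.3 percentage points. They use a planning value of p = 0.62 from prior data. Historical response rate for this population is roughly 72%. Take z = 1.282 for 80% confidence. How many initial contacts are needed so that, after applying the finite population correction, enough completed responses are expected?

Completed interviews needed (unadjusted): n₀ = 1.282² × 0.2356 / 0.073² ≈ 72.66 → 73.
FPC for N = 300: n = 73 / (1 + 72/300) = 73 / 1.2400 ≈ 58.87 → 59.
At a 72% response rate, contacts needed = 59 / 0.72 ≈ 81.94 → 82.

82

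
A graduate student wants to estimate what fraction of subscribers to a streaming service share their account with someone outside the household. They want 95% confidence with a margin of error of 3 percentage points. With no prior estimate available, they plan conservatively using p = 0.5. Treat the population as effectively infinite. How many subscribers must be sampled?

For 95% confidence, z = 1.960.
With p = 0.5, p(1−p) = 0.25.
n = z²·p(1−p)/E² = 1.960² × 0.2500 / 0.030² = 3.8416 × 0.2500 / 0.000900 ≈ 1067.11.
Rounding up gives n = 1068.

1068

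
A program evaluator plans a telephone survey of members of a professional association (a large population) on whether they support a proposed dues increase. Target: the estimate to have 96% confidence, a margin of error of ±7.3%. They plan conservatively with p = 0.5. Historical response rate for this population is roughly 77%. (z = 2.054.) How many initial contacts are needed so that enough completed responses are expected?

Completed interviews needed: n₀ = 2.054² × 0.2500 / 0.073² ≈ 197.92 → 198.
At a 77% response rate, contacts needed = 198 / 0.77 ≈ 257.14 → 258.

258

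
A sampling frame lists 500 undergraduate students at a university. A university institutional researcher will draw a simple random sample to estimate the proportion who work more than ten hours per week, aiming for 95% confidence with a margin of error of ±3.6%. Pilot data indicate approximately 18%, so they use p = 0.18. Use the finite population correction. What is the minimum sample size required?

234

For 95% confidence, z = 1.960.
Unadjusted: n₀ = 1.960² × 0.18 × 0.82 / 0.036² ≈ 437.52, so n₀ = 438.
Finite population correction with N = 500: n = n₀ / (1 + (n₀−1)/N) = 438 / (1 + 437/500) = 438 / 1.8740 ≈ 233.72.
Rounding up, n = 234.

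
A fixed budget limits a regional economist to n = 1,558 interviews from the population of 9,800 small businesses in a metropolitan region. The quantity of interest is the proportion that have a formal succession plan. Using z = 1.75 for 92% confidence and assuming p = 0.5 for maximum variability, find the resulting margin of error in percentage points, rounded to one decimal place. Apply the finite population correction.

Finite-population factor: (N−n)/(N−1) = (9800−1558)/(9800−1) = 0.8411.
SE(p̂) = √[p(1−p)/n · (N−n)/(N−1)] = √[0.2500/1558 × 0.8411] = 0.01162.
E = z × SE = 1.75 × 0.01162 = 0.02033 ≈ 2.0 percentage points.

2.0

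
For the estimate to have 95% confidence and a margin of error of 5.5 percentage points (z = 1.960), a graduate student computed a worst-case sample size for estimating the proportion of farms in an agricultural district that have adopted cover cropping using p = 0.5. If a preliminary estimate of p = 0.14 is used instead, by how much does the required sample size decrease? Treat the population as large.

165

Conservative (p = 0.5): n = 1.960² × 0.25 / 0.055² ≈ 317.49 → 318.
Using p = 0.14: p(1−p) = 0.1204, so n = 1.960² × 0.1204 / 0.055² ≈ 152.90 → 153.
Reduction: 318 − 153 = 165.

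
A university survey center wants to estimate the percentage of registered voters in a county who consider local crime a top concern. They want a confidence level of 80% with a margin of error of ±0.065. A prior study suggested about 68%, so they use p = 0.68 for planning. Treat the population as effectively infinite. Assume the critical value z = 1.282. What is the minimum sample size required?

With p = 0.68, p(1−p) = 0.2176.
n = z²·p(1−p)/E² = 1.282² × 0.2176 / 0.065² = 1.6435 × 0.2176 / 0.004225 ≈ 84.65.
Rounding up gives n = 85.

85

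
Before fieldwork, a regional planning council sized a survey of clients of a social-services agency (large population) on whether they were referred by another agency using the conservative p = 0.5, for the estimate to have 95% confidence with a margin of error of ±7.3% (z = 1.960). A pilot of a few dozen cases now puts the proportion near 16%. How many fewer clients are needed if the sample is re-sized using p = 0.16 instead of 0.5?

Conservative (p = 0.5): n = 1.960² × 0.25 / 0.073² ≈ 180.22 → 181.
Using p = 0.16: p(1−p) = 0.1344, so n = 1.960² × 0.1344 / 0.073² ≈ 96.89 → 97.
Reduction: 181 − 97 = 84.

84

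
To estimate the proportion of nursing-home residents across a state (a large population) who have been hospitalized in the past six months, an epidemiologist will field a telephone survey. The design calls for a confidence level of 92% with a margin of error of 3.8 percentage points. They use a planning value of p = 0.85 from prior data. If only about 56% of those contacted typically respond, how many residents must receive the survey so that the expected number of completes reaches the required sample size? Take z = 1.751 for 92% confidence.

484

Completed interviews needed: n₀ = 1.751² × 0.1275 / 0.038² ≈ 270.72 → 271.
At a 56% response rate, contacts needed = 271 / 0.56 ≈ 483.93 → 484.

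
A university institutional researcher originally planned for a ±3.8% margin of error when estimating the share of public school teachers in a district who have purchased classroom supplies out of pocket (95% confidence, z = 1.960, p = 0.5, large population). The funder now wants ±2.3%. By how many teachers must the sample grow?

1150

At ±3.8%: n = 1.960² × 0.2500 / 0.038² ≈ 665.10 → 666.
At ±2.3%: n = 1.960² × 0.2500 / 0.023² ≈ 1815.50 → 1816.
Additional respondents: 1816 − 666 = 1150.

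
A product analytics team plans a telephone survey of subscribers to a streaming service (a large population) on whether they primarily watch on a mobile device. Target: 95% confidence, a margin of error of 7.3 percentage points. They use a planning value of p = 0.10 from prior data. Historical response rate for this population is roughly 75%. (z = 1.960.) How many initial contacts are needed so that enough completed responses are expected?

Completed interviews needed: n₀ = 1.960² × 0.0900 / 0.073² ≈ 64.88 → 65.
At a 75% response rate, contacts needed = 65 / 0.75 ≈ 86.67 → 87.

87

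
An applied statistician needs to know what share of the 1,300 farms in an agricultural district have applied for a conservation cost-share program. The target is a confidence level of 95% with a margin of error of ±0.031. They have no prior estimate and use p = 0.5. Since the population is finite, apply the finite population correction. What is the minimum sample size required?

For 95% confidence, z = 1.960.
Unadjusted: n₀ = 1.960² × 0.50 × 0.50 / 0.031² ≈ 999.38, so n₀ = 1000.
Finite population correction with N = 1,300: n = n₀ / (1 + (n₀−1)/N) = 1000 / (1 + 999/1300) = 1000 / 1.7685 ≈ 565.46.
Rounding up, n = 566.

566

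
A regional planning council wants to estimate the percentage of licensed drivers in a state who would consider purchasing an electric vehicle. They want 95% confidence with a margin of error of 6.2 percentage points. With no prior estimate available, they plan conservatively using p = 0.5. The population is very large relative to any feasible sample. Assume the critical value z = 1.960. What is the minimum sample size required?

With p = 0.5, p(1−p) = 0.25.
n = z²·p(1−p)/E² = 1.960² × 0.2500 / 0.062² = 3.8416 × 0.2500 / 0.003844 ≈ 249.84.
Rounding up gives n = 250.

250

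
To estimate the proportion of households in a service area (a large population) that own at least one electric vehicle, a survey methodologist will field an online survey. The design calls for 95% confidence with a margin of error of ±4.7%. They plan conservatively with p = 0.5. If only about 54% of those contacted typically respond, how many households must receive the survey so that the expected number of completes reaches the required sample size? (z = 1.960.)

806

Completed interviews needed: n₀ = 1.960² × 0.2500 / 0.047² ≈ 434.77 → 435.
At a 54% response rate, contacts needed = 435 / 0.54 ≈ 805.56 → 806.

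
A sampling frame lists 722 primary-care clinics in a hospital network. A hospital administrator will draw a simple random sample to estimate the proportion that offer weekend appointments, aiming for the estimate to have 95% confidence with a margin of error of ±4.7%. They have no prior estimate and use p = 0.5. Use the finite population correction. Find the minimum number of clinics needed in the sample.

For 95% confidence, z = 1.96.
Unadjusted: n₀ = 1.96² × 0.50 × 0.50 / 0.047² ≈ 434.77, so n₀ = 435.
Finite population correction with N = 722: n = n₀ / (1 + (n₀−1)/N) = 435 / (1 + 434/722) = 435 / 1.6011 ≈ 271.69.
Rounding up, n = 272.

272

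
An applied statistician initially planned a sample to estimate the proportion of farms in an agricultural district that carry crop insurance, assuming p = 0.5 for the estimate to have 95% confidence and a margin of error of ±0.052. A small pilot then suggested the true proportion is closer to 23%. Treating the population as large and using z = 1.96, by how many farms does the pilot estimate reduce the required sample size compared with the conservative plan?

Conservative (p = 0.5): n = 1.96² × 0.25 / 0.052² ≈ 355.18 → 356.
Using p = 0.23: p(1−p) = 0.1771, so n = 1.96² × 0.1771 / 0.052² ≈ 251.61 → 252.
Reduction: 356 − 252 = 104.

104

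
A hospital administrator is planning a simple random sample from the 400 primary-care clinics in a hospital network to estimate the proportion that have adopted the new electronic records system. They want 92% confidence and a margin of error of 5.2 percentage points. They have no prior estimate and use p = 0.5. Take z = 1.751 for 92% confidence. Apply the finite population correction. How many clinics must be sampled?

167

Unadjusted: n₀ = 1.751² × 0.50 × 0.50 / 0.052² ≈ 283.47, so n₀ = 284.
Finite population correction with N = 400: n = n₀ / (1 + (n₀−1)/N) = 284 / (1 + 283/400) = 284 / 1.7075 ≈ 166.33.
Rounding up, n = 167.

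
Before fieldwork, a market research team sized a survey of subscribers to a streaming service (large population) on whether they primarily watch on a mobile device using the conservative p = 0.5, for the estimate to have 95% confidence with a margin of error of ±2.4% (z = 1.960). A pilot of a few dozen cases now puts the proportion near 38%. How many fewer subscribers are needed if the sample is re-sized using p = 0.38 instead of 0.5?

Conservative (p = 0.5): n = 1.960² × 0.25 / 0.024² ≈ 1667.36 → 1668.
Using p = 0.38: p(1−p) = 0.2356, so n = 1.960² × 0.2356 / 0.024² ≈ 1571.32 → 1572.
Reduction: 1668 − 1572 = 96.

96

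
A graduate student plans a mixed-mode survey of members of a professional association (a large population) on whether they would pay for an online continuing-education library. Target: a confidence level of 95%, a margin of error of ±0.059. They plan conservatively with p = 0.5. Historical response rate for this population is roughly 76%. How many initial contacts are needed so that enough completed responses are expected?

For 95% confidence, z = 1.96.
Completed interviews needed: n₀ = 1.96² × 0.2500 / 0.059² ≈ 275.90 → 276.
At a 76% response rate, contacts needed = 276 / 0.76 ≈ 363.16 → 364.

364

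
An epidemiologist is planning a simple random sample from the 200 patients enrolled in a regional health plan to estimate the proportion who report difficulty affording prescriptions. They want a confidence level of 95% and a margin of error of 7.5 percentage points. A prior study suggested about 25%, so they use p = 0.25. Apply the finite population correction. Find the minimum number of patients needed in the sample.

79

For 95% confidence, z = 1.96.
Unadjusted: n₀ = 1.96² × 0.25 × 0.75 / 0.075² ≈ 128.05, so n₀ = 129.
Finite population correction with N = 200: n = n₀ / (1 + (n₀−1)/N) = 129 / (1 + 128/200) = 129 / 1.6400 ≈ 78.66.
Rounding up, n = 79.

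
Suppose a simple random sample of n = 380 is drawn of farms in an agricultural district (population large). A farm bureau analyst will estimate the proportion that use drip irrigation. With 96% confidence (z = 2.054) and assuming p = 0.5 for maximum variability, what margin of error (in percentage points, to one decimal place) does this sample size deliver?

5.3

SE(p̂) = √[p(1−p)/n] = √[0.2500/380] = 0.02565.
E = z × SE = 2.054 × 0.02565 = 0.05268, or 5.3 percentage points.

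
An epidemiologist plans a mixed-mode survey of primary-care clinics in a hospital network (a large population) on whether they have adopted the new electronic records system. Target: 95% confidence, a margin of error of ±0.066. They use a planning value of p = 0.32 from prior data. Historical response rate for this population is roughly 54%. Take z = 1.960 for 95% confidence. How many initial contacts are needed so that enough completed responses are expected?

Completed interviews needed: n₀ = 1.960² × 0.2176 / 0.066² ≈ 191.90 → 192.
At a 54% response rate, contacts needed = 192 / 0.54 ≈ 355.56 → 356.

356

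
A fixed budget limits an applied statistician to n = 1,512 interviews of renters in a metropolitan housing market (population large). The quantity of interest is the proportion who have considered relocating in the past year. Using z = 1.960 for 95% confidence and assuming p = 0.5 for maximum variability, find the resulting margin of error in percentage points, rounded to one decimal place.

2.5

SE(p̂) = √[p(1−p)/n] = √[0.2500/1512] = 0.01286.
E = z × SE = 1.960 × 0.01286 = 0.02520, or 2.5 percentage points.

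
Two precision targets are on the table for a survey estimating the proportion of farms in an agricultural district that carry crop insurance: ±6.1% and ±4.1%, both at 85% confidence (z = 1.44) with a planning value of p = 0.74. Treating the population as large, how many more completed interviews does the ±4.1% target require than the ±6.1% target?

At ±6.1%: n = 1.44² × 0.1924 / 0.061² ≈ 107.22 → 108.
At ±4.1%: n = 1.44² × 0.1924 / 0.041² ≈ 237.34 → 238.
Additional respondents: 238 − 108 = 130.

130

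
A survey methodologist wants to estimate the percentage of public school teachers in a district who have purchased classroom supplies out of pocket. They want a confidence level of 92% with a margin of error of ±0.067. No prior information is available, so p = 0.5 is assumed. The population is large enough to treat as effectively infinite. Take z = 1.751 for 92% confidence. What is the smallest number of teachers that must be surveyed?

With p = 0.5, p(1−p) = 0.25.
n = z²·p(1−p)/E² = 1.751² × 0.2500 / 0.067² = 3.0660 × 0.2500 / 0.004489 ≈ 170.75.
Rounding up gives n = 171.

171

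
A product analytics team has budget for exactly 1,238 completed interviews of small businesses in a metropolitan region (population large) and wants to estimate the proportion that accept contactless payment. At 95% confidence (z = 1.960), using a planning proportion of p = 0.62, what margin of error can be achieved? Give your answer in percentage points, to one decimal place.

2.7

SE(p̂) = √[p(1−p)/n] = √[0.2356/1238] = 0.01380.
E = z × SE = 1.960 × 0.01380 = 0.02704, or 2.7 percentage points.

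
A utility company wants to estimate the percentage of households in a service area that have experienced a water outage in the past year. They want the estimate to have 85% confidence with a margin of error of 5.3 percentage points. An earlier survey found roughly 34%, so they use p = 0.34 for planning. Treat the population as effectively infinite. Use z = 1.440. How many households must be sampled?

166

With p = 0.34, p(1−p) = 0.2244.
n = z²·p(1−p)/E² = 1.440² × 0.2244 / 0.053² = 2.0736 × 0.2244 / 0.002809 ≈ 165.65.
Rounding up gives n = 166.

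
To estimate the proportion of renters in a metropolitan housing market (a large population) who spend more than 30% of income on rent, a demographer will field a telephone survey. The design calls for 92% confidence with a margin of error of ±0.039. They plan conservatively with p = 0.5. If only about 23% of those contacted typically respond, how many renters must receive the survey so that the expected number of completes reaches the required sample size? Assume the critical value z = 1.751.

2192

Completed interviews needed: n₀ = 1.751² × 0.2500 / 0.039² ≈ 503.94 → 504.
At a 23% response rate, contacts needed = 504 / 0.23 ≈ 2191.30 → 2192.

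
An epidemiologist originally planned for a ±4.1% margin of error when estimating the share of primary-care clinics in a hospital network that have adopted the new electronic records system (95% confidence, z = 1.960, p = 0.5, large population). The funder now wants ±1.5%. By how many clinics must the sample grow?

At ±4.1%: n = 1.960² × 0.2500 / 0.041² ≈ 571.33 → 572.
At ±1.5%: n = 1.960² × 0.2500 / 0.015² ≈ 4268.44 → 4269.
Additional respondents: 4269 − 572 = 3697.

3697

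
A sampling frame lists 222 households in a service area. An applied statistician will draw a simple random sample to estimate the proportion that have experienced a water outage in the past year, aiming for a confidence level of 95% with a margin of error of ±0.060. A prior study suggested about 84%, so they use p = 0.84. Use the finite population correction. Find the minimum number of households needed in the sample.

For 95% confidence, z = 1.960.
Unadjusted: n₀ = 1.960² × 0.84 × 0.16 / 0.060² ≈ 143.42, so n₀ = 144.
Finite population correction with N = 222: n = n₀ / (1 + (n₀−1)/N) = 144 / (1 + 143/222) = 144 / 1.6441 ≈ 87.58.
Rounding up, n = 88.

88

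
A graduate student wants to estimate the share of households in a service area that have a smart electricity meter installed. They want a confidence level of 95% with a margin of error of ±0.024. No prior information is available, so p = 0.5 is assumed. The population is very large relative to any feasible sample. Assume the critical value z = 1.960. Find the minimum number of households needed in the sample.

1668

With p = 0.5, p(1−p) = 0.25.
n = z²·p(1−p)/E² = 1.960² × 0.2500 / 0.024² = 3.8416 × 0.2500 / 0.000576 ≈ 1667.36.
Rounding up gives n = 1668.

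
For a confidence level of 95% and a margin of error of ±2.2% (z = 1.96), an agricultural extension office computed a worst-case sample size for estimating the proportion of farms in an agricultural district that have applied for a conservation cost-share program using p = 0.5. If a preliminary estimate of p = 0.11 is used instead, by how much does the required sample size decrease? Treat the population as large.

1207

Conservative (p = 0.5): n = 1.96² × 0.25 / 0.022² ≈ 1984.30 → 1985.
Using p = 0.11: p(1−p) = 0.0979, so n = 1.96² × 0.0979 / 0.022² ≈ 777.05 → 778.
Reduction: 1985 − 778 = 1207.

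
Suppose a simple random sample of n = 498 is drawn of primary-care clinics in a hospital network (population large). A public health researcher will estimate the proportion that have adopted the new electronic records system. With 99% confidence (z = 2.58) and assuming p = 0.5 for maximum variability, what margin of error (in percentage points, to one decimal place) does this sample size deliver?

SE(p̂) = √[p(1−p)/n] = √[0.2500/498] = 0.02241.
E = z × SE = 2.58 × 0.02241 = 0.05781, or 5.8 percentage points.

5.8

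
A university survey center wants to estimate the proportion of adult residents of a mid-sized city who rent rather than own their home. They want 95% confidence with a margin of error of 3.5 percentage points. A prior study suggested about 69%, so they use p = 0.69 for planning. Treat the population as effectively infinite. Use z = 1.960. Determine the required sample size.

With p = 0.69, p(1−p) = 0.2139.
n = z²·p(1−p)/E² = 1.960² × 0.2139 / 0.035² = 3.8416 × 0.2139 / 0.001225 ≈ 670.79.
Rounding up gives n = 671.

671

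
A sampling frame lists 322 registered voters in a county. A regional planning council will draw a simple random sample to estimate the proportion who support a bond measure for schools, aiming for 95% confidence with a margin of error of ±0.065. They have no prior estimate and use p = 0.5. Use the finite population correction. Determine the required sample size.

134

For 95% confidence, z = 1.960.
Unadjusted: n₀ = 1.960² × 0.50 × 0.50 / 0.065² ≈ 227.31, so n₀ = 228.
Finite population correction with N = 322: n = n₀ / (1 + (n₀−1)/N) = 228 / (1 + 227/322) = 228 / 1.7050 ≈ 133.73.
Rounding up, n = 134.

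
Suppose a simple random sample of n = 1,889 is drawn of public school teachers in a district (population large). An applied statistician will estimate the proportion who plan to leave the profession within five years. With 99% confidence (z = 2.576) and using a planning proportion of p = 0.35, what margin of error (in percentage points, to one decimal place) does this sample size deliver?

SE(p̂) = √[p(1−p)/n] = √[0.2275/1889] = 0.01097.
E = z × SE = 2.576 × 0.01097 = 0.02827, or 2.8 percentage points.

2.8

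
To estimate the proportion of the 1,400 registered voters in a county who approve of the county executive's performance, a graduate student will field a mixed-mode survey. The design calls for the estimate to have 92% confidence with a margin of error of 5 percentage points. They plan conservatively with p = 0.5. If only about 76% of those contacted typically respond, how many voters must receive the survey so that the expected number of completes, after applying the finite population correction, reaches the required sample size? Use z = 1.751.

Completed interviews needed (unadjusted): n₀ = 1.751² × 0.2500 / 0.050² ≈ 306.60 → 307.
FPC for N = 1,400: n = 307 / (1 + 306/1400) = 307 / 1.2186 ≈ 251.93 → 252.
At a 76% response rate, contacts needed = 252 / 0.76 ≈ 331.58 → 332.

332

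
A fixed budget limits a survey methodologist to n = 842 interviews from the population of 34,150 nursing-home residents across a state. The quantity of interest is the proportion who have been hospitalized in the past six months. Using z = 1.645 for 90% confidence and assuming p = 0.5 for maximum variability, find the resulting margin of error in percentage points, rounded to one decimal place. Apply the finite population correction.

Finite-population factor: (N−n)/(N−1) = (34150−842)/(34150−1) = 0.9754.
SE(p̂) = √[p(1−p)/n · (N−n)/(N−1)] = √[0.2500/842 × 0.9754] = 0.01702.
E = z × SE = 1.645 × 0.01702 = 0.02799 ≈ 2.8 percentage points.

2.8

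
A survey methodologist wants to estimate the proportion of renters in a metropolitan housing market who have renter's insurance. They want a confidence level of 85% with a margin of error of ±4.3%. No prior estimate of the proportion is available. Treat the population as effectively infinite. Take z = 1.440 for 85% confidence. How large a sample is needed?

281

With no prior estimate, use p = 0.5, giving p(1−p) = 0.25.
n = z²·p(1−p)/E² = 1.440² × 0.2500 / 0.043² = 2.0736 × 0.2500 / 0.001849 ≈ 280.37.
Rounding up gives n = 281.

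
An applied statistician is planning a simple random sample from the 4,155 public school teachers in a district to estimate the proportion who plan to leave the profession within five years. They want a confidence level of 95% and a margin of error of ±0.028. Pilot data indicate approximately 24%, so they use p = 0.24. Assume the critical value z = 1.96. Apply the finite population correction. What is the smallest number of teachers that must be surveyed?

Unadjusted: n₀ = 1.96² × 0.24 × 0.76 / 0.028² ≈ 893.76, so n₀ = 894.
Finite population correction with N = 4,155: n = n₀ / (1 + (n₀−1)/N) = 894 / (1 + 893/4155) = 894 / 1.2149 ≈ 735.85.
Rounding up, n = 736.

736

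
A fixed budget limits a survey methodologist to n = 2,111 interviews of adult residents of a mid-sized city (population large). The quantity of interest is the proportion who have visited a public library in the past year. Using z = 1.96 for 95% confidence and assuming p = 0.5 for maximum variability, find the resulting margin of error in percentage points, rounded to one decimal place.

SE(p̂) = √[p(1−p)/n] = √[0.2500/2111] = 0.01088.
E = z × SE = 1.96 × 0.01088 = 0.02133, or 2.1 percentage points.

2.1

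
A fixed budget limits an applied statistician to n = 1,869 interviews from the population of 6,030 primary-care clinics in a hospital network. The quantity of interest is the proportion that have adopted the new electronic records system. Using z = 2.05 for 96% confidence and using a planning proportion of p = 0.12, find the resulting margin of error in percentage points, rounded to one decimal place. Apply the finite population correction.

1.3

Finite-population factor: (N−n)/(N−1) = (6030−1869)/(6030−1) = 0.6902.
SE(p̂) = √[p(1−p)/n · (N−n)/(N−1)] = √[0.1056/1869 × 0.6902] = 0.00624.
E = z × SE = 2.05 × 0.00624 = 0.01280 ≈ 1.3 percentage points.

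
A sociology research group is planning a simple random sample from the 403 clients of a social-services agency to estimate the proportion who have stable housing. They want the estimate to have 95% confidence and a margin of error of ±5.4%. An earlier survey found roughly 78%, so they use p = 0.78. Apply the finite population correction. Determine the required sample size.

For 95% confidence, z = 1.96.
Unadjusted: n₀ = 1.96² × 0.78 × 0.22 / 0.054² ≈ 226.07, so n₀ = 227.
Finite population correction with N = 403: n = n₀ / (1 + (n₀−1)/N) = 227 / (1 + 226/403) = 227 / 1.5608 ≈ 145.44.
Rounding up, n = 146.

146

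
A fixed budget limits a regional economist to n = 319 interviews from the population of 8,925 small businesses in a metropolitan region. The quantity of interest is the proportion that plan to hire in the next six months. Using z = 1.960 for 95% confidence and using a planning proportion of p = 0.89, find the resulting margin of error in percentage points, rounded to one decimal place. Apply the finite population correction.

3.4

Finite-population factor: (N−n)/(N−1) = (8925−319)/(8925−1) = 0.9644.
SE(p̂) = √[p(1−p)/n · (N−n)/(N−1)] = √[0.0979/319 × 0.9644] = 0.01720.
E = z × SE = 1.960 × 0.01720 = 0.03372 ≈ 3.4 percentage points.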